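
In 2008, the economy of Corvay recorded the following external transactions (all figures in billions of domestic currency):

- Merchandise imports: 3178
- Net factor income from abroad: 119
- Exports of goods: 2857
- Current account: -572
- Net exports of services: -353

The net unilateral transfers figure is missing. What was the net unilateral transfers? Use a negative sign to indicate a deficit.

Current account = goods balance + services balance + net primary income + net secondary income
Sum of the known components = -555
Net unilateral transfers = CA - (known components) = -572 - (-555) = -17

-17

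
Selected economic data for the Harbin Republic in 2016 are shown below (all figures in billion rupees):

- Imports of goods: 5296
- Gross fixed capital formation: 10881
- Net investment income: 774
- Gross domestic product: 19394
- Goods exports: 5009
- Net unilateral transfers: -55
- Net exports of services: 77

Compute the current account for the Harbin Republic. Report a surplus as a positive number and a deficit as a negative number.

Goods balance = 5009 - 5296 = -287
Services balance = 77
Trade balance (goods + services) = -287 + 77 = -210
Net primary income = 774
Net secondary income = -55
Current account = -210 + 774 + (-55) = 509

509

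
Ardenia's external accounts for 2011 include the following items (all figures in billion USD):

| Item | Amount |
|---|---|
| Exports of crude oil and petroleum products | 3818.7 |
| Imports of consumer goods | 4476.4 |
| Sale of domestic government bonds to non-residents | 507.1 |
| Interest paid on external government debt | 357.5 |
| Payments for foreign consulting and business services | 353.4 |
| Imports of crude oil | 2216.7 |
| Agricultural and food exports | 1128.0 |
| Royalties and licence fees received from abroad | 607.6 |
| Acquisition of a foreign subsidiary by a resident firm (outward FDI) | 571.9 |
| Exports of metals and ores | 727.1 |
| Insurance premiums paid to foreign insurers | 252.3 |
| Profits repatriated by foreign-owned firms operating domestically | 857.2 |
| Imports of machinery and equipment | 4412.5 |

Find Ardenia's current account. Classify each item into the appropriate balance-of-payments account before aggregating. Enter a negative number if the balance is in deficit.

Goods: -2216.7 - 4412.5 + 3818.7 - 4476.4 + 727.1 + 1128.0 = -5431.8
Services: -252.3 + 607.6 - 353.4 = 1.9
Primary income: -857.2 - 357.5 = -1214.7
Current account = (-5431.8) + 1.9 + (-1214.7) = -6644.6
(Excluded from the current account — financial account: sale of domestic government bonds to non-residents 507.1, acquisition of a foreign subsidiary by a resident firm (outward FDI) 571.9.)

-6644.6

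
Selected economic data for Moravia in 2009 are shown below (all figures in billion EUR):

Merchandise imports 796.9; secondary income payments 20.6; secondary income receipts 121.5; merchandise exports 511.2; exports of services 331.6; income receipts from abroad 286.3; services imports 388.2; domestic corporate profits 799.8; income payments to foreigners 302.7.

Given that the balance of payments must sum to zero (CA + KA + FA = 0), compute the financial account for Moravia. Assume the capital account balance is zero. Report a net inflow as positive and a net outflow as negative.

257.8

Goods balance = 511.2 - 796.9 = -285.7
Services balance = 331.6 - 388.2 = -56.6
Trade balance (goods + services) = -285.7 + (-56.6) = -342.3
Net primary income = 286.3 - 302.7 = -16.4
Net secondary income = 121.5 - 20.6 = 100.9
Current account = -342.3 + (-16.4) + 100.9 = -257.8
Financial account = -(-257.8) = 257.8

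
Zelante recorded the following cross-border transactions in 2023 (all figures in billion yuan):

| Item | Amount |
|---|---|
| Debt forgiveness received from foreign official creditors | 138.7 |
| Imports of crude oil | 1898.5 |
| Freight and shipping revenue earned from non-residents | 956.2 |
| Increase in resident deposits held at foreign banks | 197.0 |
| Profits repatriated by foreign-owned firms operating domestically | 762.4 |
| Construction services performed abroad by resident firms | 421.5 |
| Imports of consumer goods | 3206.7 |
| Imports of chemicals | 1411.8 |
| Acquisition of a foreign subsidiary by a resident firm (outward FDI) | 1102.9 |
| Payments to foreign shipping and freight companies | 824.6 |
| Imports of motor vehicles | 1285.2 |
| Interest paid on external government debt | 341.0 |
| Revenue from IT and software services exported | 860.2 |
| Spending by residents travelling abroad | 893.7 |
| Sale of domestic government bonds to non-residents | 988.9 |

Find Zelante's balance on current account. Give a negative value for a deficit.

-8386.0

Goods: -3206.7 - 1285.2 - 1898.5 - 1411.8 = -7802.2
Services: -824.6 - 893.7 + 956.2 + 421.5 + 860.2 = 519.6
Primary income: -341.0 - 762.4 = -1103.4
Current account = (-7802.2) + 519.6 + (-1103.4) = -8386.0
(Excluded from the current account — capital account: debt forgiveness received from foreign official creditors 138.7; financial account: increase in resident deposits held at foreign banks 197.0, acquisition of a foreign subsidiary by a resident firm (outward FDI) 1102.9, sale of domestic government bonds to non-residents 988.9.)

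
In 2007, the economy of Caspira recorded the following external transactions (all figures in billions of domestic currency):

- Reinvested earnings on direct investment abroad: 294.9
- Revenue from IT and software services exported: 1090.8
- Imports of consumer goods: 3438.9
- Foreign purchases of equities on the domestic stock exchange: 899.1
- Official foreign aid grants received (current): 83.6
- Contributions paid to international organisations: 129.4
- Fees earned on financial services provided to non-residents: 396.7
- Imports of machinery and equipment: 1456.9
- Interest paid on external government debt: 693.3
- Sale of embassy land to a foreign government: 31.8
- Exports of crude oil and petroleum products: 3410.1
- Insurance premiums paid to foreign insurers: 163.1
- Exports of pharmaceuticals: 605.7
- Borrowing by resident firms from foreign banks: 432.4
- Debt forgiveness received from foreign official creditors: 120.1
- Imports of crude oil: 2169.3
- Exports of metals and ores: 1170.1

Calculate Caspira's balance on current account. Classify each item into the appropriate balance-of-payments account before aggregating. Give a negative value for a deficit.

-999.0

Goods: 3410.1 + 605.7 - 3438.9 + 1170.1 - 2169.3 - 1456.9 = -1879.2
Services: -163.1 + 1090.8 + 396.7 = 1324.4
Primary income: -693.3 + 294.9 = -398.4
Secondary income: -129.4 + 83.6 = -45.8
Current account = (-1879.2) + 1324.4 + (-398.4) + (-45.8) = -999.0
(Excluded from the current account — financial account: foreign purchases of equities on the domestic stock exchange 899.1, borrowing by resident firms from foreign banks 432.4; capital account: sale of embassy land to a foreign government 31.8, debt forgiveness received from foreign official creditors 120.1.)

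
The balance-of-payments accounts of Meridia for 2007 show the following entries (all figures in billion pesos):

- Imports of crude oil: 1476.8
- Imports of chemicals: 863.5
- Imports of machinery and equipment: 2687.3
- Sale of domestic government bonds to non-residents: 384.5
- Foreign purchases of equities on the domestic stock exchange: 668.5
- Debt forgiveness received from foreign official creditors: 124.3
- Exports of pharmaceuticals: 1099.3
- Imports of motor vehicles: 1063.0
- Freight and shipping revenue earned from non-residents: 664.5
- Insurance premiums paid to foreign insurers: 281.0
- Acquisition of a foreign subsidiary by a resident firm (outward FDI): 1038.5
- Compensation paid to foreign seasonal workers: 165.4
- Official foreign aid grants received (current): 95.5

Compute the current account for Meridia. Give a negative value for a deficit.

Goods: -863.5 - 2687.3 - 1063.0 + 1099.3 - 1476.8 = -4991.3
Services: 664.5 - 281.0 = 383.5
Primary income: -165.4
Secondary income: 95.5
Current account = (-4991.3) + 383.5 + (-165.4) + 95.5 = -4677.7
(Excluded from the current account — financial account: sale of domestic government bonds to non-residents 384.5, foreign purchases of equities on the domestic stock exchange 668.5, acquisition of a foreign subsidiary by a resident firm (outward FDI) 1038.5; capital account: debt forgiveness received from foreign official creditors 124.3.)

-4677.7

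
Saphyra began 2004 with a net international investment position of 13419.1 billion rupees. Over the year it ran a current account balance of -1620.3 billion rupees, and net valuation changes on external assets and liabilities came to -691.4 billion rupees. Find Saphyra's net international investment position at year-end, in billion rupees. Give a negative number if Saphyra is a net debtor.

11107.4

Change in NIIP = current account + net valuation change = -1620.3 + (-691.4) = -2311.7
End-of-year NIIP = 13419.1 + (-2311.7) = 11107.4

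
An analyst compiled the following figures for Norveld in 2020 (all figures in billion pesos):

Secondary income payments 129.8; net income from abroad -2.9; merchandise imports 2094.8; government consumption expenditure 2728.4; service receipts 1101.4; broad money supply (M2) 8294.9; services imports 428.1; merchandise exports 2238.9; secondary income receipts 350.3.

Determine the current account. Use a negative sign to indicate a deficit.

Goods balance = 2238.9 - 2094.8 = 144.1
Services balance = 1101.4 - 428.1 = 673.3
Trade balance (goods + services) = 144.1 + 673.3 = 817.4
Net primary income = -2.9
Net secondary income = 350.3 - 129.8 = 220.5
Current account = 817.4 + (-2.9) + 220.5 = 1035.0

1035.0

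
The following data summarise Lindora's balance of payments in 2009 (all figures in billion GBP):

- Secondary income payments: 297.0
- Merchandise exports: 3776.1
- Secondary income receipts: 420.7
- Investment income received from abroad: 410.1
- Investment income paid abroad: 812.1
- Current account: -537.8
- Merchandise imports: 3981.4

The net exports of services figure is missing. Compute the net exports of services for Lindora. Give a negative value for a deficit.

Current account = goods balance + services balance + net primary income + net secondary income
Sum of the known components = -483.6
Net exports of services = CA - (known components) = -537.8 - (-483.6) = -54.2

-54.2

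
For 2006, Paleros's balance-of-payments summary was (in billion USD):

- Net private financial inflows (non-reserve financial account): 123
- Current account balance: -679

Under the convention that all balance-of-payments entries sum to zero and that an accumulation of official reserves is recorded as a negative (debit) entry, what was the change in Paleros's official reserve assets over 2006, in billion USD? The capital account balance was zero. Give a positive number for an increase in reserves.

Official reserve transactions balance = -((-679) + 123) = 556
An accumulation of reserves is recorded as a debit (negative entry), so the change in the stock of reserves is the negative of that balance.
Change in official reserves = -(556) = -556

-556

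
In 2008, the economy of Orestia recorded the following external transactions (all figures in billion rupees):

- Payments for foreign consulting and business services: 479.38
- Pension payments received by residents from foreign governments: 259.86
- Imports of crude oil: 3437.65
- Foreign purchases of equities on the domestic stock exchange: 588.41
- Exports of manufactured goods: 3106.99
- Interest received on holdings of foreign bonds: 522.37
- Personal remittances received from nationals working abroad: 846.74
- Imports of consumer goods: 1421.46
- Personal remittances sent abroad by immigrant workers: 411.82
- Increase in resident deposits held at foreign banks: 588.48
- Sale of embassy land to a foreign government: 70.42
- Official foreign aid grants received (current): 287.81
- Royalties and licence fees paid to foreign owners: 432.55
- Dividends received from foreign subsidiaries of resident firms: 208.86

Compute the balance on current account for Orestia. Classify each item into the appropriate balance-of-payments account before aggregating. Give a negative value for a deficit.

-950.23

Goods: -1421.46 - 3437.65 + 3106.99 = -1752.12
Services: -479.38 - 432.55 = -911.93
Primary income: 522.37 + 208.86 = 731.23
Secondary income: 846.74 + 259.86 - 411.82 + 287.81 = 982.59
Current account = (-1752.12) + (-911.93) + 731.23 + 982.59 = -950.23
(Excluded from the current account — financial account: foreign purchases of equities on the domestic stock exchange 588.41, increase in resident deposits held at foreign banks 588.48; capital account: sale of embassy land to a foreign government 70.42.)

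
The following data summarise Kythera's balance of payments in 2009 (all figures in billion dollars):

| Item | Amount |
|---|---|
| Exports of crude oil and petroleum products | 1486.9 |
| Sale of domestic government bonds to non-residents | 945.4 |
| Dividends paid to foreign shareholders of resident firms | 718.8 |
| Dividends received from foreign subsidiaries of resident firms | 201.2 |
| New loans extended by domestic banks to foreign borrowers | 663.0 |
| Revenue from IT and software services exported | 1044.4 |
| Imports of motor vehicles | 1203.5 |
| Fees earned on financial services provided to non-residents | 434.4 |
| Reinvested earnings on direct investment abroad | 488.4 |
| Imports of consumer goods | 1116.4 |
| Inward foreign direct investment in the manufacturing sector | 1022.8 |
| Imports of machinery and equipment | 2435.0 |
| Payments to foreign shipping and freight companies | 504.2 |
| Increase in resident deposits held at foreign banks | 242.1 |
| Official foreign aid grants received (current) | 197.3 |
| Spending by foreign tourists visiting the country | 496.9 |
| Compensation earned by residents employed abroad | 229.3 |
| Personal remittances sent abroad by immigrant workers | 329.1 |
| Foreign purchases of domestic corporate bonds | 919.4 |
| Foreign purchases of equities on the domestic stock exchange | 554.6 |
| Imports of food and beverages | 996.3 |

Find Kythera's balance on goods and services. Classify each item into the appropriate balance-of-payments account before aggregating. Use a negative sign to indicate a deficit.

-2792.8

Goods: -996.3 + 1486.9 - 1203.5 - 2435.0 - 1116.4 = -4264.3
Services: -504.2 + 496.9 + 1044.4 + 434.4 = 1471.5
Trade balance = -4264.3 + 1471.5 = -2792.8
(Excluded from the trade balance — financial account: sale of domestic government bonds to non-residents 945.4, new loans extended by domestic banks to foreign borrowers 663.0, inward foreign direct investment in the manufacturing sector 1022.8, increase in resident deposits held at foreign banks 242.1, foreign purchases of domestic corporate bonds 919.4, foreign purchases of equities on the domestic stock exchange 554.6; primary income: dividends paid to foreign shareholders of resident firms 718.8, dividends received from foreign subsidiaries of resident firms 201.2, reinvested earnings on direct investment abroad 488.4, compensation earned by residents employed abroad 229.3; secondary income: official foreign aid grants received (current) 197.3, personal remittances sent abroad by immigrant workers 329.1.)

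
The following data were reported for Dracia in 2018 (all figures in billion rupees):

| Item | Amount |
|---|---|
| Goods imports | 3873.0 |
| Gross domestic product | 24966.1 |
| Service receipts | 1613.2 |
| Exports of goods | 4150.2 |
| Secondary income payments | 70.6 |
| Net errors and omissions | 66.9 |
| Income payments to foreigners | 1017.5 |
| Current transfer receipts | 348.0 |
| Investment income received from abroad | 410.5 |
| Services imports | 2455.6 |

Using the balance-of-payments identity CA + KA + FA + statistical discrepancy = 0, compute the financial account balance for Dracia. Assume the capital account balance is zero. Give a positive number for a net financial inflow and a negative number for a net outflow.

827.9

Goods balance = 4150.2 - 3873.0 = 277.2
Services balance = 1613.2 - 2455.6 = -842.4
Trade balance (goods + services) = 277.2 + (-842.4) = -565.2
Net primary income = 410.5 - 1017.5 = -607.0
Net secondary income = 348.0 - 70.6 = 277.4
Current account = -565.2 + (-607.0) + 277.4 = -894.8
Financial account = -(-894.8 + 66.9) = 827.9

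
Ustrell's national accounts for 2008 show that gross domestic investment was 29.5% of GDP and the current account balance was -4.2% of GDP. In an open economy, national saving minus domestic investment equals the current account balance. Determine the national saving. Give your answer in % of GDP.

S = I + CA = 29.5 + (-4.2) = 25.3

25.3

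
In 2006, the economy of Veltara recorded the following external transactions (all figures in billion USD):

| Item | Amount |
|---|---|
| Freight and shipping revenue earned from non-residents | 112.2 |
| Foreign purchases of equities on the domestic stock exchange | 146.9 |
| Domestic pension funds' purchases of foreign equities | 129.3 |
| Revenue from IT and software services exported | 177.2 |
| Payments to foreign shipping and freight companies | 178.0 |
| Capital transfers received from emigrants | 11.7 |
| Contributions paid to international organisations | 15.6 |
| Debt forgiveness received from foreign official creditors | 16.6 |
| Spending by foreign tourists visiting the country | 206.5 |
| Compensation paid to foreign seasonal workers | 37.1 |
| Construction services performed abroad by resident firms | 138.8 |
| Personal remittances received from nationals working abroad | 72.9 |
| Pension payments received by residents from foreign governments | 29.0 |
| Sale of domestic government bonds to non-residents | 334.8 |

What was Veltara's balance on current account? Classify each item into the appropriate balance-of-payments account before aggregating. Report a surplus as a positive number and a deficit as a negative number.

Services: 177.2 + 206.5 + 112.2 + 138.8 - 178.0 = 456.7
Primary income: -37.1
Secondary income: 29.0 + 72.9 - 15.6 = 86.3
Current account = 456.7 + (-37.1) + 86.3 = 505.9
(Excluded from the current account — financial account: foreign purchases of equities on the domestic stock exchange 146.9, domestic pension funds' purchases of foreign equities 129.3, sale of domestic government bonds to non-residents 334.8; capital account: capital transfers received from emigrants 11.7, debt forgiveness received from foreign official creditors 16.6.)

505.9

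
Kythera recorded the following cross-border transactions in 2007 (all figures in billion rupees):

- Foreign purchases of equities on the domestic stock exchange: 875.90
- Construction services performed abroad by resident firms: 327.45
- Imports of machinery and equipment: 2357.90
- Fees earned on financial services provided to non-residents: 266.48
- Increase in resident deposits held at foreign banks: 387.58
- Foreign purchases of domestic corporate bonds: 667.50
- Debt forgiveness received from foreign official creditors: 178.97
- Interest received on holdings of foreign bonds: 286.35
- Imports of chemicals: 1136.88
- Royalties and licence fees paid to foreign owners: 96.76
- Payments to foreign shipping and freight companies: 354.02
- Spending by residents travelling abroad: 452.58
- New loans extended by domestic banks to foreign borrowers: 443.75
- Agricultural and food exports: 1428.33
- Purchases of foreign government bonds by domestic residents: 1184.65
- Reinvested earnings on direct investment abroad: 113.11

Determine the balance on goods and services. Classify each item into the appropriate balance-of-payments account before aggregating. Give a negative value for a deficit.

-2375.88

Goods: 1428.33 - 2357.90 - 1136.88 = -2066.45
Services: -96.76 + 266.48 - 452.58 + 327.45 - 354.02 = -309.43
Trade balance = -2066.45 + (-309.43) = -2375.88
(Excluded from the trade balance — financial account: foreign purchases of equities on the domestic stock exchange 875.90, increase in resident deposits held at foreign banks 387.58, foreign purchases of domestic corporate bonds 667.50, new loans extended by domestic banks to foreign borrowers 443.75, purchases of foreign government bonds by domestic residents 1184.65; capital account: debt forgiveness received from foreign official creditors 178.97; primary income: interest received on holdings of foreign bonds 286.35, reinvested earnings on direct investment abroad 113.11.)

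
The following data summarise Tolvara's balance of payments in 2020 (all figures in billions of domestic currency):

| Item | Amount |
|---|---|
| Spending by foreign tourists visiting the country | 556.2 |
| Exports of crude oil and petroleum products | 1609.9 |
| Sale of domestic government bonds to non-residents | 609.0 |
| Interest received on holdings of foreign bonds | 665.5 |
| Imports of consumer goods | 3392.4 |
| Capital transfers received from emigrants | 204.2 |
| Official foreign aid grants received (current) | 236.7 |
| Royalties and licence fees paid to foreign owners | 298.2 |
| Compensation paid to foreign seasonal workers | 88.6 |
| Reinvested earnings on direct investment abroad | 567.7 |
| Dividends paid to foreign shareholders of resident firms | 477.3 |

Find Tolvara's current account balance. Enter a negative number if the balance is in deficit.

Goods: 1609.9 - 3392.4 = -1782.5
Services: -298.2 + 556.2 = 258.0
Primary income: -477.3 + 665.5 + 567.7 - 88.6 = 667.3
Secondary income: 236.7
Current account = (-1782.5) + 258.0 + 667.3 + 236.7 = -620.5
(Excluded from the current account — financial account: sale of domestic government bonds to non-residents 609.0; capital account: capital transfers received from emigrants 204.2.)

-620.5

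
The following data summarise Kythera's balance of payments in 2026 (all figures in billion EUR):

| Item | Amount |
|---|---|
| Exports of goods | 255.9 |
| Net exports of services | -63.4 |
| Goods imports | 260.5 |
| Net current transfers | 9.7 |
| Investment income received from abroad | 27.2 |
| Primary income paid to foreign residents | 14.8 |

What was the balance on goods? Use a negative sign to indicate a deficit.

-4.6

Goods balance = 255.9 - 260.5 = -4.6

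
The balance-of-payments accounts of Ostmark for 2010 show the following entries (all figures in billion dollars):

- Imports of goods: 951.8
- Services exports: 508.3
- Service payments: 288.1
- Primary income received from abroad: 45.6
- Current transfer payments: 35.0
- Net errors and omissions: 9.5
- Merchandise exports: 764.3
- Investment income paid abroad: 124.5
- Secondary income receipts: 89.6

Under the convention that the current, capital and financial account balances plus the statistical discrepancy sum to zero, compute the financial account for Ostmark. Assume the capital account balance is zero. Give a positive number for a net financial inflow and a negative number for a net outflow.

-17.9

Goods balance = 764.3 - 951.8 = -187.5
Services balance = 508.3 - 288.1 = 220.2
Trade balance (goods + services) = -187.5 + 220.2 = 32.7
Net primary income = 45.6 - 124.5 = -78.9
Net secondary income = 89.6 - 35.0 = 54.6
Current account = 32.7 + (-78.9) + 54.6 = 8.4
Financial account = -(8.4 + 9.5) = -17.9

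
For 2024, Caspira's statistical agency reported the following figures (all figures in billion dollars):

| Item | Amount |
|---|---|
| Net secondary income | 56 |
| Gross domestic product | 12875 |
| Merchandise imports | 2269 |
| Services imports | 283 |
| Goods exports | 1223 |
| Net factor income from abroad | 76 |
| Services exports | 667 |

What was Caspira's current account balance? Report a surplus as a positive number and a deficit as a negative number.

Goods balance = 1223 - 2269 = -1046
Services balance = 667 - 283 = 384
Trade balance (goods + services) = -1046 + 384 = -662
Net primary income = 76
Net secondary income = 56
Current account = -662 + 76 + 56 = -530

-530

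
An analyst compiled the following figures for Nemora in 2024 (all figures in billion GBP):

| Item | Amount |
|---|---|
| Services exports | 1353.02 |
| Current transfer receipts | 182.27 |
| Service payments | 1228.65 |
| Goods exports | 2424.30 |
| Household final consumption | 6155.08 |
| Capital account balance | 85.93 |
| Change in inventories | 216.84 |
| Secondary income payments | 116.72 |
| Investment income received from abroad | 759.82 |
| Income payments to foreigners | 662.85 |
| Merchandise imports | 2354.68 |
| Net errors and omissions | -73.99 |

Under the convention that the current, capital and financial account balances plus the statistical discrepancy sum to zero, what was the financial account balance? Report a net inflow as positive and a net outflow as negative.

Goods balance = 2424.30 - 2354.68 = 69.62
Services balance = 1353.02 - 1228.65 = 124.37
Trade balance (goods + services) = 69.62 + 124.37 = 193.99
Net primary income = 759.82 - 662.85 = 96.97
Net secondary income = 182.27 - 116.72 = 65.55
Current account = 193.99 + 96.97 + 65.55 = 356.51
Financial account = -(356.51 + 85.93 + (-73.99)) = -368.45

-368.45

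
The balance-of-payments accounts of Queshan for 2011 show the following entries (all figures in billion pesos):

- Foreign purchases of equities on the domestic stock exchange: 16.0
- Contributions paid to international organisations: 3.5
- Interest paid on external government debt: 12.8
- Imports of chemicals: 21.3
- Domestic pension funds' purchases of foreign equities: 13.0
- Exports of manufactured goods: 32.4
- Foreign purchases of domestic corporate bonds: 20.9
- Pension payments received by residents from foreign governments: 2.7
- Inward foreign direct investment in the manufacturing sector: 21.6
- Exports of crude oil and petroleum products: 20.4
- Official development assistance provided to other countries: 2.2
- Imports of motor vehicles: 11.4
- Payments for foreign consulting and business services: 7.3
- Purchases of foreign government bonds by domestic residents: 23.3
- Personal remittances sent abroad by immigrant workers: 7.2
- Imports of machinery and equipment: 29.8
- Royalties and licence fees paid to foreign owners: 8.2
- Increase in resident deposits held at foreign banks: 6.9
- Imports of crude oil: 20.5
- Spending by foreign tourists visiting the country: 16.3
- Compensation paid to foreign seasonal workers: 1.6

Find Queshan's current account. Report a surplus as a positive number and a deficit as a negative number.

-54.0

Goods: -21.3 - 11.4 - 29.8 - 20.5 + 20.4 + 32.4 = -30.2
Services: -8.2 - 7.3 + 16.3 = 0.8
Primary income: -1.6 - 12.8 = -14.4
Secondary income: -2.2 + 2.7 - 3.5 - 7.2 = -10.2
Current account = (-30.2) + 0.8 + (-14.4) + (-10.2) = -54.0
(Excluded from the current account — financial account: foreign purchases of equities on the domestic stock exchange 16.0, domestic pension funds' purchases of foreign equities 13.0, foreign purchases of domestic corporate bonds 20.9, inward foreign direct investment in the manufacturing sector 21.6, purchases of foreign government bonds by domestic residents 23.3, increase in resident deposits held at foreign banks 6.9.)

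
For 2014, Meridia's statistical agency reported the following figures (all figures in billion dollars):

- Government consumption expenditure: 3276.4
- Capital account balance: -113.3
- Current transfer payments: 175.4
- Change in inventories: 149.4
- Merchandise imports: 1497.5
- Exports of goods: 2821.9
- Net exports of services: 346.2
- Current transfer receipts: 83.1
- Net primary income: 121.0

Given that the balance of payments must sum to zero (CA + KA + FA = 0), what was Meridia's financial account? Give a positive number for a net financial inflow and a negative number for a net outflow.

Goods balance = 2821.9 - 1497.5 = 1324.4
Services balance = 346.2
Trade balance (goods + services) = 1324.4 + 346.2 = 1670.6
Net primary income = 121.0
Net secondary income = 83.1 - 175.4 = -92.3
Current account = 1670.6 + 121.0 + (-92.3) = 1699.3
Financial account = -(1699.3 + (-113.3)) = -1586.0

-1586.0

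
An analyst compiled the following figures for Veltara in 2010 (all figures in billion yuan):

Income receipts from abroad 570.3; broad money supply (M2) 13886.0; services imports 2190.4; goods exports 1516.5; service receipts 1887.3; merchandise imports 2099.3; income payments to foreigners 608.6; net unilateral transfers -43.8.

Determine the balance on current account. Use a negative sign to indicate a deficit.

Goods balance = 1516.5 - 2099.3 = -582.8
Services balance = 1887.3 - 2190.4 = -303.1
Trade balance (goods + services) = -582.8 + (-303.1) = -885.9
Net primary income = 570.3 - 608.6 = -38.3
Net secondary income = -43.8
Current account = -885.9 + (-38.3) + (-43.8) = -968.0

-968.0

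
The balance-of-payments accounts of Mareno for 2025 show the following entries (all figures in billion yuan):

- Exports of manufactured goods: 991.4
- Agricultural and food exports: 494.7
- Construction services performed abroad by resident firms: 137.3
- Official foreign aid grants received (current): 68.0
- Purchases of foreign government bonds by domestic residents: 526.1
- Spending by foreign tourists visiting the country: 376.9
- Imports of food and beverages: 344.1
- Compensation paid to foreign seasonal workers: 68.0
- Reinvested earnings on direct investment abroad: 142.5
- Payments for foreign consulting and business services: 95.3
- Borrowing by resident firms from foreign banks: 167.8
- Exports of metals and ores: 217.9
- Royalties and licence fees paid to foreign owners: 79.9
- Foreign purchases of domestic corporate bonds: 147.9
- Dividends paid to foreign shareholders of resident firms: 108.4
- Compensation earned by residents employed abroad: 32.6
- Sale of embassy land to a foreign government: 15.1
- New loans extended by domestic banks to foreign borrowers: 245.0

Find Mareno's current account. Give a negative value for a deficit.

Goods: 494.7 + 217.9 - 344.1 + 991.4 = 1359.9
Services: 376.9 - 95.3 - 79.9 + 137.3 = 339.0
Primary income: -108.4 + 142.5 - 68.0 + 32.6 = -1.3
Secondary income: 68.0
Current account = 1359.9 + 339.0 + (-1.3) + 68.0 = 1765.6
(Excluded from the current account — financial account: purchases of foreign government bonds by domestic residents 526.1, borrowing by resident firms from foreign banks 167.8, foreign purchases of domestic corporate bonds 147.9, new loans extended by domestic banks to foreign borrowers 245.0; capital account: sale of embassy land to a foreign government 15.1.)

1765.6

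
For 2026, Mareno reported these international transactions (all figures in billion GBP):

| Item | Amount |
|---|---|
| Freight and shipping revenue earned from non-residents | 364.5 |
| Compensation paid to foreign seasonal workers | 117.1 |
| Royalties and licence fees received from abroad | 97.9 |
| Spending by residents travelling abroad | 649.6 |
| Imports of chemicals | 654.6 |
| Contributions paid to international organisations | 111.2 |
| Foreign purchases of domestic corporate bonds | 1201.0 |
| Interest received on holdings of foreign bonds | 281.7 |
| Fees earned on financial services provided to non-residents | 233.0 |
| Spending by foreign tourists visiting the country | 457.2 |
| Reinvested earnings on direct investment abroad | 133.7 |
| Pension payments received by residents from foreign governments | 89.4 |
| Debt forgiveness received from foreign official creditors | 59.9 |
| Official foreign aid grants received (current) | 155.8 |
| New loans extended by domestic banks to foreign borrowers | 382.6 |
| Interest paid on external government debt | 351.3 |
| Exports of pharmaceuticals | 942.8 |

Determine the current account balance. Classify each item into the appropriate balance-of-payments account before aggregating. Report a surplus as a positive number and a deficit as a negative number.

872.2

Goods: -654.6 + 942.8 = 288.2
Services: 97.9 + 233.0 + 364.5 + 457.2 - 649.6 = 503.0
Primary income: 281.7 - 351.3 + 133.7 - 117.1 = -53.0
Secondary income: 155.8 + 89.4 - 111.2 = 134.0
Current account = 288.2 + 503.0 + (-53.0) + 134.0 = 872.2
(Excluded from the current account — financial account: foreign purchases of domestic corporate bonds 1201.0, new loans extended by domestic banks to foreign borrowers 382.6; capital account: debt forgiveness received from foreign official creditors 59.9.)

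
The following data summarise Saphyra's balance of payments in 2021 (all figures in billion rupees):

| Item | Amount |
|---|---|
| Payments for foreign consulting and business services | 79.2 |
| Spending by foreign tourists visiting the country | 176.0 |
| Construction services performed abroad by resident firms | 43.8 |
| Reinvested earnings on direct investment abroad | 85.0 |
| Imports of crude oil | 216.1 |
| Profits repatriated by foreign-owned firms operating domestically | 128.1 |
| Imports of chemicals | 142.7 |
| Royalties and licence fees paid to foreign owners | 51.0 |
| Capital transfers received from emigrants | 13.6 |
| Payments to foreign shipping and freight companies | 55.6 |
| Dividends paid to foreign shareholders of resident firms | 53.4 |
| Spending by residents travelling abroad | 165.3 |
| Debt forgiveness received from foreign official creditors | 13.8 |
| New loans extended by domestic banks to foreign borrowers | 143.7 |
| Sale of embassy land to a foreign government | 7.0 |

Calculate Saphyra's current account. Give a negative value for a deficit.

-586.6

Goods: -216.1 - 142.7 = -358.8
Services: -55.6 - 165.3 + 43.8 - 79.2 - 51.0 + 176.0 = -131.3
Primary income: 85.0 - 128.1 - 53.4 = -96.5
Current account = (-358.8) + (-131.3) + (-96.5) = -586.6
(Excluded from the current account — capital account: capital transfers received from emigrants 13.6, debt forgiveness received from foreign official creditors 13.8, sale of embassy land to a foreign government 7.0; financial account: new loans extended by domestic banks to foreign borrowers 143.7.)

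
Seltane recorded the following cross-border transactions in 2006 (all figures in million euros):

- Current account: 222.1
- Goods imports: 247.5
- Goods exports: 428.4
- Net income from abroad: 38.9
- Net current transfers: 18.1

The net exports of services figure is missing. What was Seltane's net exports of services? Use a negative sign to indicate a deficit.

Current account = goods balance + services balance + net primary income + net secondary income
Sum of the known components = 237.9
Net exports of services = CA - (known components) = 222.1 - 237.9 = -15.8

-15.8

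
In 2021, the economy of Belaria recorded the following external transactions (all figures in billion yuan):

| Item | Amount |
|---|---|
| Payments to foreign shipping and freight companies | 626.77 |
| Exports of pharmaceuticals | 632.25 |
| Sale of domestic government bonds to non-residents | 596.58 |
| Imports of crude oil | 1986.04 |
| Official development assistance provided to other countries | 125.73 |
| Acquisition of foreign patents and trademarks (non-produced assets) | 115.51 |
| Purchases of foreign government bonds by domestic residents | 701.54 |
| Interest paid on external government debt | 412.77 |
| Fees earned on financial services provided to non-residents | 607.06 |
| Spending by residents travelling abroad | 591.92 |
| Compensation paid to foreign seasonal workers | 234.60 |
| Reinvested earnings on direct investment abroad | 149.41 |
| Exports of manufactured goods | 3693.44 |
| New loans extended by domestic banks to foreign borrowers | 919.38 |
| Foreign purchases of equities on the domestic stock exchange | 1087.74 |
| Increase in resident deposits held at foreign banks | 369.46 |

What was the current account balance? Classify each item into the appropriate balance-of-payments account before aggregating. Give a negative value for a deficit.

Goods: 632.25 - 1986.04 + 3693.44 = 2339.65
Services: -591.92 + 607.06 - 626.77 = -611.63
Primary income: -234.60 + 149.41 - 412.77 = -497.96
Secondary income: -125.73
Current account = 2339.65 + (-611.63) + (-497.96) + (-125.73) = 1104.33
(Excluded from the current account — financial account: sale of domestic government bonds to non-residents 596.58, purchases of foreign government bonds by domestic residents 701.54, new loans extended by domestic banks to foreign borrowers 919.38, foreign purchases of equities on the domestic stock exchange 1087.74, increase in resident deposits held at foreign banks 369.46; capital account: acquisition of foreign patents and trademarks (non-produced assets) 115.51.)

1104.33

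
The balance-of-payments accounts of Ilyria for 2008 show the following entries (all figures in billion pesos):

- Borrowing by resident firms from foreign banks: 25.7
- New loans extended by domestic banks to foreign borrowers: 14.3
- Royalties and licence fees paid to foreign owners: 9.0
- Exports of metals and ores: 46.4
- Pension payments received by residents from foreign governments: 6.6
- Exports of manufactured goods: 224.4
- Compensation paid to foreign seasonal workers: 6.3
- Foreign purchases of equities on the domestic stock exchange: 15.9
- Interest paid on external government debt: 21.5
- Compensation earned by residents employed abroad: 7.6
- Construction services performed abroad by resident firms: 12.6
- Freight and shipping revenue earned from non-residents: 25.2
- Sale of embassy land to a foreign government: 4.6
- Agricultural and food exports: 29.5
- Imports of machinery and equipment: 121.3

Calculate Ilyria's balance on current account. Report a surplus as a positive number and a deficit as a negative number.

194.2

Goods: 224.4 + 46.4 - 121.3 + 29.5 = 179.0
Services: 12.6 - 9.0 + 25.2 = 28.8
Primary income: 7.6 - 6.3 - 21.5 = -20.2
Secondary income: 6.6
Current account = 179.0 + 28.8 + (-20.2) + 6.6 = 194.2
(Excluded from the current account — financial account: borrowing by resident firms from foreign banks 25.7, new loans extended by domestic banks to foreign borrowers 14.3, foreign purchases of equities on the domestic stock exchange 15.9; capital account: sale of embassy land to a foreign government 4.6.)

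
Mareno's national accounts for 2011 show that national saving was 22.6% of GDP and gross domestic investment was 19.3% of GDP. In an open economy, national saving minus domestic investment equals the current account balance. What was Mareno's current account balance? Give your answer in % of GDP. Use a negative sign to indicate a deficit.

3.3

S - I = CA (net lending to the rest of the world).
CA = S - I = 22.6 - 19.3 = 3.3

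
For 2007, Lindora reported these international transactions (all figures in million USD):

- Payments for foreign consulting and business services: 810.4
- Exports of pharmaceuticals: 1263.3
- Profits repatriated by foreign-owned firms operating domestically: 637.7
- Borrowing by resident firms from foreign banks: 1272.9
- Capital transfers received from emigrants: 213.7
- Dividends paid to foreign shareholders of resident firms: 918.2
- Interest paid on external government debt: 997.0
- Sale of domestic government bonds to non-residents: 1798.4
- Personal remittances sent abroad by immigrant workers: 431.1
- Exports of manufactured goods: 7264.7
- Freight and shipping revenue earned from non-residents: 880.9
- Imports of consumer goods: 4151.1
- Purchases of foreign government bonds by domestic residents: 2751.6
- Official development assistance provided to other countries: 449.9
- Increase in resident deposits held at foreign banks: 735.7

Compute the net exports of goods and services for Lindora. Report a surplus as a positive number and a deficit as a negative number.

4447.4

Goods: -4151.1 + 7264.7 + 1263.3 = 4376.9
Services: 880.9 - 810.4 = 70.5
Trade balance = 4376.9 + 70.5 = 4447.4
(Excluded from the trade balance — primary income: profits repatriated by foreign-owned firms operating domestically 637.7, dividends paid to foreign shareholders of resident firms 918.2, interest paid on external government debt 997.0; financial account: borrowing by resident firms from foreign banks 1272.9, sale of domestic government bonds to non-residents 1798.4, purchases of foreign government bonds by domestic residents 2751.6, increase in resident deposits held at foreign banks 735.7; capital account: capital transfers received from emigrants 213.7; secondary income: personal remittances sent abroad by immigrant workers 431.1, official development assistance provided to other countries 449.9.)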